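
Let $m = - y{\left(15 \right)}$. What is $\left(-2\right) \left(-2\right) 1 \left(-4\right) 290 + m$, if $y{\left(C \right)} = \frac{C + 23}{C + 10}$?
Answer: $- \frac{116038}{25} \approx -4641.5$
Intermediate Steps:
$y{\left(C \right)} = \frac{23 + C}{10 + C}$
$m = - \frac{38}{25}$ ($m = - \frac{23 + 15}{10 + 15} = - \frac{38}{25} \approx -1.52$)
$\left(-2\right) \left(-2\right) 1 \left(-4\right) 290 + m = \left(-2\right) \left(-2\right) 1 \left(-4\right) 290 - \frac{38}{25} = 4 \left(-4\right) 290 - \frac{38}{25} = \left(-16\right) 290 - \frac{38}{25} = -4640 - \frac{38}{25} = - \frac{116038}{25}$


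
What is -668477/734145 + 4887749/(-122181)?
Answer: -1223330559314/29899523415 ≈ -40.915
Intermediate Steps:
-668477/734145 + 4887749/(-122181) = -668477*1/734145 + 4887749*(-1/122181) = -668477/734145 - 4887749/122181 = -1223330559314/29899523415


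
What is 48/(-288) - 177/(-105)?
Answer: 319/210 ≈ 1.5190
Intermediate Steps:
48/(-288) - 177/(-105) = 48*(-1/288) - 177*(-1/105) = -⅙ + 59/35 = 319/210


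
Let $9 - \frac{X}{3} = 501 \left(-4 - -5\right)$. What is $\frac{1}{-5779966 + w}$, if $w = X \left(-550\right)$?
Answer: $- \frac{1}{4968166} \approx -2.0128 \cdot 10^{-7}$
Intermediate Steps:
$X = -1476$ ($X = 27 - 3 \cdot 501 \left(-4 - -5\right) = 27 - 3 \cdot 501 \left(-4 + 5\right) = 27 - 3 \cdot 501 \cdot 1 = 27 - 1503 = -1476$)
$w = 811800$ ($w = \left(-1476\right) \left(-550\right) = 811800$)
$\frac{1}{-5779966 + w} = \frac{1}{-5779966 + 811800} = \frac{1}{-4968166} = - \frac{1}{4968166}$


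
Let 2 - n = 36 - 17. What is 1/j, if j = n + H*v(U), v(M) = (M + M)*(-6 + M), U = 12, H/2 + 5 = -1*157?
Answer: -1/46673 ≈ -2.1426e-5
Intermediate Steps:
H = -324 (H = -10 + 2*(-1*157) = -10 + 2*(-157) = -10 - 314 = -324)
n = -17 (n = 2 - (36 - 17) = 2 - 1*19 = 2 - 19 = -17)
v(M) = 2*M*(-6 + M) (v(M) = (2*M)*(-6 + M) = 2*M*(-6 + M))
j = -46673 (j = -17 - 648*12*(-6 + 12) = -17 - 648*12*6 = -17 - 324*144 = -17 - 46656 = -46673)
1/j = 1/(-46673) = -1/46673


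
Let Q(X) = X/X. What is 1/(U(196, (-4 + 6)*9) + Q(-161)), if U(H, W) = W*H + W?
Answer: 1/3547 ≈ 0.00028193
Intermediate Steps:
Q(X) = 1
U(H, W) = W + H*W (U(H, W) = H*W + W = W + H*W)
1/(U(196, (-4 + 6)*9) + Q(-161)) = 1/(((-4 + 6)*9)*(1 + 196) + 1) = 1/((2*9)*197 + 1) = 1/(18*197 + 1) = 1/(3546 + 1) = 1/3547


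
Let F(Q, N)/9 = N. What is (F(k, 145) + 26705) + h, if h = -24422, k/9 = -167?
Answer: 3588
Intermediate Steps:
k = -1503 (k = 9*(-167) = -1503)
F(Q, N) = 9*N
(F(k, 145) + 26705) + h = (9*145 + 26705) - 24422 = (1305 + 26705) - 24422 = 28010 - 24422 = 3588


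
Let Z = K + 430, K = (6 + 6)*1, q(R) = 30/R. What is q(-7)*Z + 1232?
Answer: -4636/7 ≈ -662.29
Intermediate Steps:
K = 12 (K = 12*1 = 12)
Z = 442 (Z = 12 + 430 = 442)
q(-7)*Z + 1232 = (30/(-7))*442 + 1232 = (30*(-⅐))*442 + 1232 = -30/7*442 + 1232 = -13260/7 + 1232 = -4636/7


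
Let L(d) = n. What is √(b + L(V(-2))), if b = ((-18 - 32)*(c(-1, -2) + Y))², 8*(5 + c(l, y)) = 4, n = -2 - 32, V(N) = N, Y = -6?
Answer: √275591 ≈ 524.97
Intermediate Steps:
n = -34
c(l, y) = -9/2 (c(l, y) = -5 + (⅛)*4 = -5 + ½ = -9/2)
L(d) = -34
b = 275625 (b = ((-18 - 32)*(-9/2 - 6))² = (-50*(-21/2))² = 525² = 275625)
√(b + L(V(-2))) = √(275625 - 34) = √275591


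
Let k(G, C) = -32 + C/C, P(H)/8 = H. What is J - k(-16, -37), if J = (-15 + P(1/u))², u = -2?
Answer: 392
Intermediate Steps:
P(H) = 8*H
k(G, C) = -31 (k(G, C) = -32 + 1 = -31)
J = 361 (J = (-15 + 8/(-2))² = (-15 + 8*(-½))² = (-15 - 4)² = (-19)² = 361)
J - k(-16, -37) = 361 - 1*(-31) = 361 + 31 = 392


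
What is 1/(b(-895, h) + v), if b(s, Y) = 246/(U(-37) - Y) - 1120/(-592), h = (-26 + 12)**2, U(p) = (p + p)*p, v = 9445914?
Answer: 1147/10834465639 ≈ 1.0587e-7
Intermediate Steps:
U(p) = 2*p**2 (U(p) = (2*p)*p = 2*p**2)
h = 196 (h = (-14)**2 = 196)
b(s, Y) = 70/37 + 246/(2738 - Y) (b(s, Y) = 246/(2*(-37)**2 - Y) - 1120/(-592) = 246/(2*1369 - Y) - 1120*(-1/592) = 246/(2738 - Y) + 70/37 = 70/37 + 246/(2738 - Y))
1/(b(-895, h) + v) = 1/(2*(-100381 + 35*196)/(37*(-2738 + 196)) + 9445914) = 1/((2/37)*(-100381 + 6860)/(-2542) + 9445914) = 1/((2/37)*(-1/2542)*(-93521) + 9445914) = 1/(2281/1147 + 9445914) = 1/(10834465639/1147) = 1147/10834465639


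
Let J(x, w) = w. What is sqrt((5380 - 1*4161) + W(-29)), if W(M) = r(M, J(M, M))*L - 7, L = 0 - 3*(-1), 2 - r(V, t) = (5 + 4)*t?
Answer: sqrt(2001) ≈ 44.733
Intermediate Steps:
r(V, t) = 2 - 9*t (r(V, t) = 2 - (5 + 4)*t = 2 - 9*t)
L = 3 (L = 0 + 3 = 3)
W(M) = -1 - 27*M (W(M) = (2 - 9*M)*3 - 7 = (6 - 27*M) - 7 = -1 - 27*M)
sqrt((5380 - 1*4161) + W(-29)) = sqrt((5380 - 1*4161) + (-1 - 27*(-29))) = sqrt((5380 - 4161) + (-1 + 783)) = sqrt(1219 + 782) = sqrt(2001)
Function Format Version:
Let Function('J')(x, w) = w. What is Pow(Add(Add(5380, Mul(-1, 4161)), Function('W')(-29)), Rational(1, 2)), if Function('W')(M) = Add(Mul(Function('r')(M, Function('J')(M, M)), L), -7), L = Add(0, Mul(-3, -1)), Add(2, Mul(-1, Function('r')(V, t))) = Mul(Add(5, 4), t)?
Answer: Pow(2001, Rational(1, 2)) ≈ 44.733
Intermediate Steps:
Function('r')(V, t) = Add(2, Mul(-9, t)) (Function('r')(V, t) = Add(2, Mul(-1, Mul(Add(5, 4), t))) = Add(2, Mul(-1, Mul(9, t))) = Add(2, Mul(-9, t)))
L = 3 (L = Add(0, 3) = 3)
Function('W')(M) = Add(-1, Mul(-27, M)) (Function('W')(M) = Add(Mul(Add(2, Mul(-9, M)), 3), -7) = Add(Add(6, Mul(-27, M)), -7) = Add(-1, Mul(-27, M)))
Pow(Add(Add(5380, Mul(-1, 4161)), Function('W')(-29)), Rational(1, 2)) = Pow(Add(Add(5380, Mul(-1, 4161)), Add(-1, Mul(-27, -29))), Rational(1, 2)) = Pow(Add(Add(5380, -4161), Add(-1, 783)), Rational(1, 2)) = Pow(Add(1219, 782), Rational(1, 2)) = Pow(2001, Rational(1, 2))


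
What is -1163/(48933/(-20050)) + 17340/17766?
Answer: 7687384280/16098957 ≈ 477.51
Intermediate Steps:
-1163/(48933/(-20050)) + 17340/17766 = -1163/(48933*(-1/20050)) + 17340*(1/17766) = -1163/(-48933/20050) + 2890/2961 = -1163*(-20050/48933) + 2890/2961 = 23318150/48933 + 2890/2961 = 7687384280/16098957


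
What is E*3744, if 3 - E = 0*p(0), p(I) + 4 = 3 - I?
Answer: 11232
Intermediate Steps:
p(I) = -1 - I (p(I) = -4 + (3 - I) = -1 - I)
E = 3 (E = 3 - 0*(-1 - 1*0) = 3 - 0*(-1 + 0) = 3 - 0*(-1) = 3 - 1*0 = 3 + 0 = 3)
E*3744 = 3*3744 = 11232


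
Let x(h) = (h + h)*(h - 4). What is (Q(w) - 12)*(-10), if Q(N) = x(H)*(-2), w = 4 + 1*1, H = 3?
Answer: 0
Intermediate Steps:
x(h) = 2*h*(-4 + h) (x(h) = (2*h)*(-4 + h) = 2*h*(-4 + h))
w = 5 (w = 4 + 1 = 5)
Q(N) = 12 (Q(N) = (2*3*(-4 + 3))*(-2) = (2*3*(-1))*(-2) = -6*(-2) = 12)
(Q(w) - 12)*(-10) = (12 - 12)*(-10) = 0*(-10) = 0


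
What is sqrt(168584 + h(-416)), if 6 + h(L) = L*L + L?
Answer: sqrt(341218) ≈ 584.14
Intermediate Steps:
h(L) = -6 + L + L**2 (h(L) = -6 + (L*L + L) = -6 + (L**2 + L) = -6 + (L + L**2) = -6 + L + L**2)
sqrt(168584 + h(-416)) = sqrt(168584 + (-6 - 416 + (-416)**2)) = sqrt(168584 + (-6 - 416 + 173056)) = sqrt(168584 + 172634) = sqrt(341218)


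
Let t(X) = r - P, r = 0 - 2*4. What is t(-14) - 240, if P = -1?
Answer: -247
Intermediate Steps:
r = -8 (r = 0 - 8 = -8)
t(X) = -7 (t(X) = -8 - 1*(-1) = -8 + 1 = -7)
t(-14) - 240 = -7 - 240 = -247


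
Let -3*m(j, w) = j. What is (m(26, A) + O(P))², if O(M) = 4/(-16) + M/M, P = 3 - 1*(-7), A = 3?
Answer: 9025/144 ≈ 62.674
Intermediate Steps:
m(j, w) = -j/3
P = 10 (P = 3 + 7 = 10)
O(M) = ¾ (O(M) = 4*(-1/16) + 1 = -¼ + 1 = ¾)
(m(26, A) + O(P))² = (-⅓*26 + ¾)² = (-26/3 + ¾)² = (-95/12)² = 9025/144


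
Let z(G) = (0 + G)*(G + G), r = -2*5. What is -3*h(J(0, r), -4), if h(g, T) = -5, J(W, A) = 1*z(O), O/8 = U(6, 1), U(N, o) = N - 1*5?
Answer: 15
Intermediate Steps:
r = -10
U(N, o) = -5 + N (U(N, o) = N - 5 = -5 + N)
O = 8 (O = 8*(-5 + 6) = 8*1 = 8)
z(G) = 2*G**2 (z(G) = G*(2*G) = 2*G**2)
J(W, A) = 128 (J(W, A) = 1*(2*8**2) = 1*(2*64) = 1*128 = 128)
-3*h(J(0, r), -4) = -3*(-5) = 15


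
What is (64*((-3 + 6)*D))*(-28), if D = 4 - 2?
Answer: -10752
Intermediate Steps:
D = 2
(64*((-3 + 6)*D))*(-28) = (64*((-3 + 6)*2))*(-28) = (64*(3*2))*(-28) = (64*6)*(-28) = 384*(-28) = -10752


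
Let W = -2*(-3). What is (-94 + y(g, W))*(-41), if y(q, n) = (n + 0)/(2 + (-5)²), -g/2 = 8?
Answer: 34604/9 ≈ 3844.9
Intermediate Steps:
W = 6
g = -16 (g = -2*8 = -16)
y(q, n) = n/27 (y(q, n) = n/(2 + 25) = n/27)
(-94 + y(g, W))*(-41) = (-94 + (1/27)*6)*(-41) = (-94 + 2/9)*(-41) = -844/9*(-41) = 34604/9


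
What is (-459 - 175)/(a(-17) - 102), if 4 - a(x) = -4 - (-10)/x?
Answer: 5389/794 ≈ 6.7872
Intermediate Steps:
a(x) = 8 - 10/x (a(x) = 4 - (-4 - (-10)/x) = 4 - (-4 + 10/x) = 4 + (4 - 10/x) = 8 - 10/x)
(-459 - 175)/(a(-17) - 102) = (-459 - 175)/((8 - 10/(-17)) - 102) = -634/((8 - 10*(-1/17)) - 102) = -634/((8 + 10/17) - 102) = -634/(146/17 - 102) = -634/(-1588/17) = -634*(-17/1588) = 5389/794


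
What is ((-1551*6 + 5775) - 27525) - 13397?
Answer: -44453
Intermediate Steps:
((-1551*6 + 5775) - 27525) - 13397 = ((-9306 + 5775) - 27525) - 13397 = (-3531 - 27525) - 13397 = -31056 - 13397 = -44453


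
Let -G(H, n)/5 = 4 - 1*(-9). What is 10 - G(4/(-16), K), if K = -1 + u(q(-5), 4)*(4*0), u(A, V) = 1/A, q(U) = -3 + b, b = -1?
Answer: 75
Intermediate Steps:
q(U) = -4 (q(U) = -3 - 1 = -4)
K = -1 (K = -1 + (4*0)/(-4) = -1 - ¼*0 = -1 + 0 = -1)
G(H, n) = -65 (G(H, n) = -5*(4 - 1*(-9)) = -5*(4 + 9) = -5*13 = -65)
10 - G(4/(-16), K) = 10 - 1*(-65) = 10 + 65 = 75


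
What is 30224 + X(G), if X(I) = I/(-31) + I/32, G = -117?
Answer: 29982325/992 ≈ 30224.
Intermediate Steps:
X(I) = -I/992 (X(I) = I*(-1/31) + I*(1/32) = -I/31 + I/32 = -I/992)
30224 + X(G) = 30224 - 1/992*(-117) = 30224 + 117/992 = 29982325/992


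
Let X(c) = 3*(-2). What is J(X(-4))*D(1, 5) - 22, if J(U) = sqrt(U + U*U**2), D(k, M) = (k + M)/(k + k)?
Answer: -22 + 3*I*sqrt(222) ≈ -22.0 + 44.699*I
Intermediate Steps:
X(c) = -6
D(k, M) = (M + k)/(2*k) (D(k, M) = (M + k)/((2*k)) = (M + k)*(1/(2*k)) = (M + k)/(2*k))
J(U) = sqrt(U + U**3)
J(X(-4))*D(1, 5) - 22 = sqrt(-6 + (-6)**3)*((1/2)*(5 + 1)/1) - 22 = sqrt(-6 - 216)*((1/2)*1*6) - 22 = sqrt(-222)*3 - 22 = (I*sqrt(222))*3 - 22 = 3*I*sqrt(222) - 22 = -22 + 3*I*sqrt(222)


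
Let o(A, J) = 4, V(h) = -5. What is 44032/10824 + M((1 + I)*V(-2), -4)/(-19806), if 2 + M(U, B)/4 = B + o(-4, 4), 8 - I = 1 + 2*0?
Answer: 6056836/1488751 ≈ 4.0684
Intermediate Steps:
I = 7 (I = 8 - (1 + 2*0) = 8 - (1 + 0) = 8 - 1*1 = 8 - 1 = 7)
M(U, B) = 8 + 4*B (M(U, B) = -8 + 4*(B + 4) = -8 + 4*(4 + B) = -8 + (16 + 4*B) = 8 + 4*B)
44032/10824 + M((1 + I)*V(-2), -4)/(-19806) = 44032/10824 + (8 + 4*(-4))/(-19806) = 44032*(1/10824) + (8 - 16)*(-1/19806) = 5504/1353 - 8*(-1/19806) = 5504/1353 + 4/9903 = 6056836/1488751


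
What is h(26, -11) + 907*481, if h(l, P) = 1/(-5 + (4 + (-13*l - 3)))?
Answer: 149203313/342 ≈ 4.3627e+5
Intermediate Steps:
h(l, P) = 1/(-4 - 13*l) (h(l, P) = 1/(-5 + (4 + (-3 - 13*l))) = 1/(-5 + (1 - 13*l)) = 1/(-4 - 13*l))
h(26, -11) + 907*481 = -1/(4 + 13*26) + 907*481 = -1/(4 + 338) + 436267 = -1/342 + 436267 = 149203313/342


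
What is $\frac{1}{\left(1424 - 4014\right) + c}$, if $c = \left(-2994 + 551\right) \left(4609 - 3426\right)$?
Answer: $- \frac{1}{2892659} \approx -3.457 \cdot 10^{-7}$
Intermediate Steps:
$c = -2890069$ ($c = \left(-2443\right) 1183 = -2890069$)
$\frac{1}{\left(1424 - 4014\right) + c} = \frac{1}{\left(1424 - 4014\right) - 2890069} = \frac{1}{-2590 - 2890069} = \frac{1}{-2892659} = - \frac{1}{2892659}$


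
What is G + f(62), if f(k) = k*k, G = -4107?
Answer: -263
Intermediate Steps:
f(k) = k²
G + f(62) = -4107 + 62² = -4107 + 3844 = -263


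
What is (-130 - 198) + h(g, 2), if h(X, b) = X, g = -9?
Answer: -337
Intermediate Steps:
(-130 - 198) + h(g, 2) = (-130 - 198) - 9 = -328 - 9 = -337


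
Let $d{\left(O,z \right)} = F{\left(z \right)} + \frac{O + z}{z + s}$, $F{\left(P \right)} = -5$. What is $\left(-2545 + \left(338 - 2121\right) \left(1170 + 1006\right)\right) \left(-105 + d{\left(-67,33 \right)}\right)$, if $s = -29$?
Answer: $\frac{920117661}{2} \approx 4.6006 \cdot 10^{8}$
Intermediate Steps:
$d{\left(O,z \right)} = -5 + \frac{O + z}{-29 + z}$ ($d{\left(O,z \right)} = -5 + \frac{O + z}{z - 29} = -5 + \frac{O + z}{-29 + z}$)
$\left(-2545 + \left(338 - 2121\right) \left(1170 + 1006\right)\right) \left(-105 + d{\left(-67,33 \right)}\right) = \left(-2545 + \left(338 - 2121\right) \left(1170 + 1006\right)\right) \left(-105 + \frac{145 - 67 - 132}{-29 + 33}\right) = \left(-2545 - 3879808\right) \left(-105 + \frac{145 - 67 - 132}{4}\right) = \left(-2545 - 3879808\right) \left(-105 + \frac{1}{4} \left(-54\right)\right) = - 3882353 \left(-105 - \frac{27}{2}\right) = \left(-3882353\right) \left(- \frac{237}{2}\right) = \frac{920117661}{2}$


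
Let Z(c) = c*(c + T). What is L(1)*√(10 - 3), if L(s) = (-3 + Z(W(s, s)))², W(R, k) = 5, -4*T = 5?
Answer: 3969*√7/16 ≈ 656.31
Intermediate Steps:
T = -5/4 (T = -¼*5 = -5/4 ≈ -1.2500)
Z(c) = c*(-5/4 + c) (Z(c) = c*(c - 5/4) = c*(-5/4 + c))
L(s) = 3969/16 (L(s) = (-3 + (¼)*5*(-5 + 4*5))² = (-3 + (¼)*5*(-5 + 20))² = (-3 + (¼)*5*15)² = (-3 + 75/4)² = (63/4)² = 3969/16)
L(1)*√(10 - 3) = 3969*√(10 - 3)/16 = 3969*√7/16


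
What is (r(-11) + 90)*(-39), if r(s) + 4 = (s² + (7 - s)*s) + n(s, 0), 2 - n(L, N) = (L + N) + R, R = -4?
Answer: -1014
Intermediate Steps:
n(L, N) = 6 - L - N (n(L, N) = 2 - ((L + N) - 4) = 2 - (-4 + L + N) = 2 + (4 - L - N) = 6 - L - N)
r(s) = 2 + s² - s + s*(7 - s) (r(s) = -4 + ((s² + (7 - s)*s) + (6 - s - 1*0)) = -4 + ((s² + s*(7 - s)) + (6 - s + 0)) = -4 + ((s² + s*(7 - s)) + (6 - s)) = -4 + (6 + s² - s + s*(7 - s)) = 2 + s² - s + s*(7 - s))
(r(-11) + 90)*(-39) = ((2 + 6*(-11)) + 90)*(-39) = ((2 - 66) + 90)*(-39) = (-64 + 90)*(-39) = 26*(-39) = -1014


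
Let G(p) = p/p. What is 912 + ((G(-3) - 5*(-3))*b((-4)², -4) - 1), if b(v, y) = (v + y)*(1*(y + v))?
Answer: 3215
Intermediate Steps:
G(p) = 1
b(v, y) = (v + y)² (b(v, y) = (v + y)*(1*(v + y)) = (v + y)*(v + y) = (v + y)²)
912 + ((G(-3) - 5*(-3))*b((-4)², -4) - 1) = 912 + ((1 - 5*(-3))*((-4)² - 4)² - 1) = 912 + ((1 + 15)*(16 - 4)² - 1) = 912 + (16*12² - 1) = 912 + (16*144 - 1) = 912 + (2304 - 1) = 912 + 2303 = 3215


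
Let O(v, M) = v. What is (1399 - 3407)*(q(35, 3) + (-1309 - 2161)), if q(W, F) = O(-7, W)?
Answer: 6981816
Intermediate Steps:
q(W, F) = -7
(1399 - 3407)*(q(35, 3) + (-1309 - 2161)) = (1399 - 3407)*(-7 + (-1309 - 2161)) = -2008*(-7 - 3470) = -2008*(-3477) = 6981816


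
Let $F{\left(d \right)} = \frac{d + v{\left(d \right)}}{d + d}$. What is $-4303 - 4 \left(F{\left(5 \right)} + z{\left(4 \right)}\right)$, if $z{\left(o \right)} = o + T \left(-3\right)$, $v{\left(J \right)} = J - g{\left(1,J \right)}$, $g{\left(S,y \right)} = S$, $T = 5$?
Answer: $- \frac{21313}{5} \approx -4262.6$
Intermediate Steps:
$v{\left(J \right)} = -1 + J$ ($v{\left(J \right)} = J - 1 = -1 + J$)
$z{\left(o \right)} = -15 + o$ ($z{\left(o \right)} = o + 5 \left(-3\right) = o - 15 = -15 + o$)
$F{\left(d \right)} = \frac{-1 + 2 d}{2 d}$ ($F{\left(d \right)} = \frac{d + \left(-1 + d\right)}{d + d} = \frac{-1 + 2 d}{2 d}$)
$-4303 - 4 \left(F{\left(5 \right)} + z{\left(4 \right)}\right) = -4303 - 4 \left(\frac{- \frac{1}{2} + 5}{5} + \left(-15 + 4\right)\right) = -4303 - 4 \left(\frac{1}{5} \cdot \frac{9}{2} - 11\right) = -4303 - 4 \left(\frac{9}{10} - 11\right) = -4303 - 4 \left(- \frac{101}{10}\right) = -4303 - - \frac{202}{5} = -4303 + \frac{202}{5} = - \frac{21313}{5}$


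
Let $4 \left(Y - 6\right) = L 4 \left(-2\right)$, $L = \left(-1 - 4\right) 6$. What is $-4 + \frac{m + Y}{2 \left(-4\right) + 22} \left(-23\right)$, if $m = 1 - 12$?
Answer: $- \frac{1321}{14} \approx -94.357$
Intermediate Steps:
$L = -30$ ($L = \left(-5\right) 6 = -30$)
$m = -11$
$Y = 66$ ($Y = 6 + \frac{\left(-30\right) 4 \left(-2\right)}{4} = 6 + \frac{\left(-120\right) \left(-2\right)}{4} = 6 + \frac{1}{4} \cdot 240 = 6 + 60 = 66$)
$-4 + \frac{m + Y}{2 \left(-4\right) + 22} \left(-23\right) = -4 + \frac{-11 + 66}{2 \left(-4\right) + 22} \left(-23\right) = -4 + \frac{55}{-8 + 22} \left(-23\right) = -4 + \frac{55}{14} \left(-23\right) = -4 - \frac{1265}{14} = - \frac{1321}{14}$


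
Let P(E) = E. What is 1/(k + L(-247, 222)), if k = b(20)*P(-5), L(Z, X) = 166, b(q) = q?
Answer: 1/66 ≈ 0.015152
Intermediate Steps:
k = -100 (k = 20*(-5) = -100)
1/(k + L(-247, 222)) = 1/(-100 + 166) = 1/66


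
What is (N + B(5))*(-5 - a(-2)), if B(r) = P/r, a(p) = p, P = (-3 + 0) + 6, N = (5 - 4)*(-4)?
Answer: 51/5 ≈ 10.200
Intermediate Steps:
N = -4 (N = 1*(-4) = -4)
P = 3 (P = -3 + 6 = 3)
B(r) = 3/r
(N + B(5))*(-5 - a(-2)) = (-4 + 3/5)*(-5 - 1*(-2)) = (-4 + 3*(1/5))*(-5 + 2) = (-4 + 3/5)*(-3) = -17/5*(-3) = 51/5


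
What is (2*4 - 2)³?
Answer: 216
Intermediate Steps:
(2*4 - 2)³ = (8 - 2)³ = 6³ = 216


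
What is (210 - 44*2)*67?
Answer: 8174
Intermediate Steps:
(210 - 44*2)*67 = (210 - 88)*67 = 122*67 = 8174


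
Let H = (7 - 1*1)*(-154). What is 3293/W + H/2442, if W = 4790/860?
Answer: 10471620/17723 ≈ 590.85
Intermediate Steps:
W = 479/86 (W = 4790*(1/860) = 479/86 ≈ 5.5698)
H = -924 (H = (7 - 1)*(-154) = 6*(-154) = -924)
3293/W + H/2442 = 3293/(479/86) - 924/2442 = 3293*(86/479) - 924*1/2442 = 283198/479 - 14/37 = 10471620/17723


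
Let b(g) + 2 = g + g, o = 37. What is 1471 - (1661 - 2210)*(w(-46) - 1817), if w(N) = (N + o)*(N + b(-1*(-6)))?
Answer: -818186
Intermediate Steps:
b(g) = -2 + 2*g (b(g) = -2 + (g + g) = -2 + 2*g)
w(N) = (10 + N)*(37 + N) (w(N) = (N + 37)*(N + (-2 + 2*(-1*(-6)))) = (37 + N)*(N + (-2 + 2*6)) = (37 + N)*(N + (-2 + 12)) = (37 + N)*(N + 10) = (37 + N)*(10 + N) = (10 + N)*(37 + N))
1471 - (1661 - 2210)*(w(-46) - 1817) = 1471 - (1661 - 2210)*((370 + (-46)**2 + 47*(-46)) - 1817) = 1471 - (-549)*((370 + 2116 - 2162) - 1817) = 1471 - (-549)*(324 - 1817) = 1471 - (-549)*(-1493) = 1471 - 1*819657 = 1471 - 819657 = -818186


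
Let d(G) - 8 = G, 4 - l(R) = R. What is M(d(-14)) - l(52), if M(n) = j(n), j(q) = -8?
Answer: 40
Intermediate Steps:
l(R) = 4 - R
d(G) = 8 + G
M(n) = -8
M(d(-14)) - l(52) = -8 - (4 - 1*52) = -8 - (4 - 52) = -8 - 1*(-48) = -8 + 48 = 40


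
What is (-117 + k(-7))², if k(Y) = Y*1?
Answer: 15376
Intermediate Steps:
k(Y) = Y
(-117 + k(-7))² = (-117 - 7)² = (-124)² = 15376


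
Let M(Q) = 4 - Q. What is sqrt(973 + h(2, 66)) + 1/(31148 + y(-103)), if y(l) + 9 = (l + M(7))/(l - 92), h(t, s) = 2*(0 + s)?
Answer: 195/6072211 + sqrt(1105) ≈ 33.242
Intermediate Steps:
h(t, s) = 2*s
y(l) = -9 + (-3 + l)/(-92 + l) (y(l) = -9 + (l + (4 - 1*7))/(l - 92) = -9 + (l + (4 - 7))/(-92 + l) = -9 + (l - 3)/(-92 + l) = -9 + (-3 + l)/(-92 + l))
sqrt(973 + h(2, 66)) + 1/(31148 + y(-103)) = sqrt(973 + 2*66) + 1/(31148 + (825 - 8*(-103))/(-92 - 103)) = sqrt(973 + 132) + 1/(31148 + (825 + 824)/(-195)) = sqrt(1105) + 1/(31148 - 1/195*1649) = sqrt(1105) + 1/(31148 - 1649/195) = sqrt(1105) + 1/(6072211/195) = sqrt(1105) + 195/6072211 = 195/6072211 + sqrt(1105)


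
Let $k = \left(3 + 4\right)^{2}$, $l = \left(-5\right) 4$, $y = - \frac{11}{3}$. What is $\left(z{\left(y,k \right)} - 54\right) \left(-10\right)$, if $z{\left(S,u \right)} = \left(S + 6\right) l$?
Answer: $\frac{3020}{3} \approx 1006.7$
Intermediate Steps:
$y = - \frac{11}{3}$ ($y = \left(-11\right) \frac{1}{3} = - \frac{11}{3} \approx -3.6667$)
$l = -20$
$k = 49$ ($k = 7^{2} = 49$)
$z{\left(S,u \right)} = -120 - 20 S$ ($z{\left(S,u \right)} = \left(S + 6\right) \left(-20\right) = \left(6 + S\right) \left(-20\right) = -120 - 20 S$)
$\left(z{\left(y,k \right)} - 54\right) \left(-10\right) = \left(\left(-120 - - \frac{220}{3}\right) - 54\right) \left(-10\right) = \left(\left(-120 + \frac{220}{3}\right) - 54\right) \left(-10\right) = \left(- \frac{140}{3} - 54\right) \left(-10\right) = \left(- \frac{302}{3}\right) \left(-10\right) = \frac{3020}{3}$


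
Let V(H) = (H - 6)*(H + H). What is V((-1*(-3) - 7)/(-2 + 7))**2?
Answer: 73984/625 ≈ 118.37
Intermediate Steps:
V(H) = 2*H*(-6 + H) (V(H) = (-6 + H)*(2*H) = 2*H*(-6 + H))
V((-1*(-3) - 7)/(-2 + 7))**2 = (2*((-1*(-3) - 7)/(-2 + 7))*(-6 + (-1*(-3) - 7)/(-2 + 7)))**2 = (2*((3 - 7)/5)*(-6 + (3 - 7)/5))**2 = (2*(-4*1/5)*(-6 - 4*1/5))**2 = (2*(-4/5)*(-6 - 4/5))**2 = (2*(-4/5)*(-34/5))**2 = (272/25)**2 = 73984/625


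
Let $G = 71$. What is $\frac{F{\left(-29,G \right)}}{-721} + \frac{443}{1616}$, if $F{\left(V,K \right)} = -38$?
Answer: $\frac{380811}{1165136} \approx 0.32684$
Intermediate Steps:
$\frac{F{\left(-29,G \right)}}{-721} + \frac{443}{1616} = - \frac{38}{-721} + \frac{443}{1616} = \left(-38\right) \left(- \frac{1}{721}\right) + 443 \cdot \frac{1}{1616} = \frac{38}{721} + \frac{443}{1616} = \frac{380811}{1165136}$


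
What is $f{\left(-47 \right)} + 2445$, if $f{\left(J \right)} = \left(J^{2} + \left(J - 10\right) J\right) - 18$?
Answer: $7315$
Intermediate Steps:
$f{\left(J \right)} = -18 + J^{2} + J \left(-10 + J\right)$ ($f{\left(J \right)} = \left(J^{2} + \left(-10 + J\right) J\right) - 18 = \left(J^{2} + J \left(-10 + J\right)\right) - 18 = -18 + J^{2} + J \left(-10 + J\right)$)
$f{\left(-47 \right)} + 2445 = \left(-18 - -470 + 2 \left(-47\right)^{2}\right) + 2445 = \left(-18 + 470 + 2 \cdot 2209\right) + 2445 = \left(-18 + 470 + 4418\right) + 2445 = 4870 + 2445 = 7315$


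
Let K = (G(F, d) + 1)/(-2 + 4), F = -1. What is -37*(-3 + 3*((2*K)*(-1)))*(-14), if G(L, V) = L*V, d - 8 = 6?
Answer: 18648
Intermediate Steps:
d = 14 (d = 8 + 6 = 14)
K = -13/2 (K = (-1*14 + 1)/(-2 + 4) = (-14 + 1)/2 = -13*1/2 = -13/2 ≈ -6.5000)
-37*(-3 + 3*((2*K)*(-1)))*(-14) = -37*(-3 + 3*((2*(-13/2))*(-1)))*(-14) = -37*(-3 + 3*(-13*(-1)))*(-14) = -37*(-3 + 3*13)*(-14) = -37*(-3 + 39)*(-14) = -37*36*(-14) = -1332*(-14) = 18648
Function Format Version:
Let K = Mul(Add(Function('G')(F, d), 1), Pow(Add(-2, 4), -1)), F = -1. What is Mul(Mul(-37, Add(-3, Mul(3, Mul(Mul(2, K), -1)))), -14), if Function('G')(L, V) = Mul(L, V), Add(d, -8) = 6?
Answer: 18648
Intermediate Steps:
d = 14 (d = Add(8, 6) = 14)
K = Rational(-13, 2) (K = Mul(Add(Mul(-1, 14), 1), Pow(Add(-2, 4), -1)) = Mul(Add(-14, 1), Pow(2, -1)) = Mul(-13, Rational(1, 2)) = Rational(-13, 2) ≈ -6.5000)
Mul(Mul(-37, Add(-3, Mul(3, Mul(Mul(2, K), -1)))), -14) = Mul(Mul(-37, Add(-3, Mul(3, Mul(Mul(2, Rational(-13, 2)), -1)))), -14) = Mul(Mul(-37, Add(-3, Mul(3, Mul(-13, -1)))), -14) = Mul(Mul(-37, Add(-3, Mul(3, 13))), -14) = Mul(Mul(-37, Add(-3, 39)), -14) = Mul(Mul(-37, 36), -14) = Mul(-1332, -14) = 18648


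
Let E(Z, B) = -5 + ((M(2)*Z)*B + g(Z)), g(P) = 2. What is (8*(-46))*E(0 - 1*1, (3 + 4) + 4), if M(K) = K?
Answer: 9200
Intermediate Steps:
E(Z, B) = -3 + 2*B*Z (E(Z, B) = -5 + ((2*Z)*B + 2) = -5 + (2*B*Z + 2) = -5 + (2 + 2*B*Z) = -3 + 2*B*Z)
(8*(-46))*E(0 - 1*1, (3 + 4) + 4) = (8*(-46))*(-3 + 2*((3 + 4) + 4)*(0 - 1*1)) = -368*(-3 + 2*(7 + 4)*(0 - 1)) = -368*(-3 + 2*11*(-1)) = -368*(-3 - 22) = -368*(-25) = 9200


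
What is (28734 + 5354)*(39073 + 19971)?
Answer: 2012691872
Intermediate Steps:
(28734 + 5354)*(39073 + 19971) = 34088*59044 = 2012691872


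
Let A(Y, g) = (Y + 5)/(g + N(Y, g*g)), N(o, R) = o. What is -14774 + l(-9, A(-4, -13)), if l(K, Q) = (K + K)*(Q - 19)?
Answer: -245326/17 ≈ -14431.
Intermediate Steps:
A(Y, g) = (5 + Y)/(Y + g) (A(Y, g) = (Y + 5)/(g + Y) = (5 + Y)/(Y + g))
l(K, Q) = 2*K*(-19 + Q) (l(K, Q) = (2*K)*(-19 + Q) = 2*K*(-19 + Q))
-14774 + l(-9, A(-4, -13)) = -14774 + 2*(-9)*(-19 + (5 - 4)/(-4 - 13)) = -14774 + 2*(-9)*(-19 + 1/(-17)) = -14774 + 2*(-9)*(-19 - 1/17*1) = -14774 + 2*(-9)*(-19 - 1/17) = -14774 + 2*(-9)*(-324/17) = -14774 + 5832/17 = -245326/17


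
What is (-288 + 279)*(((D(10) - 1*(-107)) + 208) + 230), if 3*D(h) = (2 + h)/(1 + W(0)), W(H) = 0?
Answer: -4941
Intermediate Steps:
D(h) = ⅔ + h/3 (D(h) = ((2 + h)/(1 + 0))/3 = ((2 + h)/1)/3 = ((2 + h)*1)/3 = (2 + h)/3 = ⅔ + h/3)
(-288 + 279)*(((D(10) - 1*(-107)) + 208) + 230) = (-288 + 279)*((((⅔ + (⅓)*10) - 1*(-107)) + 208) + 230) = -9*((((⅔ + 10/3) + 107) + 208) + 230) = -9*(((4 + 107) + 208) + 230) = -9*((111 + 208) + 230) = -9*(319 + 230) = -9*549 = -4941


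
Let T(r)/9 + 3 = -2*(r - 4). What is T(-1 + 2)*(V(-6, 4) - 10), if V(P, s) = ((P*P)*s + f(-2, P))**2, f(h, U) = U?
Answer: 513918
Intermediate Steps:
V(P, s) = (P + s*P**2)**2 (V(P, s) = ((P*P)*s + P)**2 = (P**2*s + P)**2 = (s*P**2 + P)**2 = (P + s*P**2)**2)
T(r) = 45 - 18*r (T(r) = -27 + 9*(-2*(r - 4)) = -27 + 9*(-2*(-4 + r)) = -27 + 9*(8 - 2*r) = -27 + (72 - 18*r) = 45 - 18*r)
T(-1 + 2)*(V(-6, 4) - 10) = (45 - 18*(-1 + 2))*((-6)**2*(1 - 6*4)**2 - 10) = (45 - 18*1)*(36*(1 - 24)**2 - 10) = (45 - 18)*(36*(-23)**2 - 10) = 27*(36*529 - 10) = 27*(19044 - 10) = 27*19034 = 513918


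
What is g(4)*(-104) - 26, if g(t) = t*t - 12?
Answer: -442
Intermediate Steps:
g(t) = -12 + t² (g(t) = t² - 12 = -12 + t²)
g(4)*(-104) - 26 = (-12 + 4²)*(-104) - 26 = (-12 + 16)*(-104) - 26 = 4*(-104) - 26 = -416 - 26 = -442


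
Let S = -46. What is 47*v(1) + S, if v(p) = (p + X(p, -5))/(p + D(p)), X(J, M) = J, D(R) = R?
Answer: 1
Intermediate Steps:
v(p) = 1 (v(p) = (p + p)/(p + p) = (2*p)/((2*p)) = (2*p)*(1/(2*p)) = 1)
47*v(1) + S = 47*1 - 46 = 47 - 46 = 1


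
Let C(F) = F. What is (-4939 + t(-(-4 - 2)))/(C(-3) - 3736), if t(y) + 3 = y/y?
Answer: 4941/3739 ≈ 1.3215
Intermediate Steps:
t(y) = -2 (t(y) = -3 + y/y = -3 + 1 = -2)
(-4939 + t(-(-4 - 2)))/(C(-3) - 3736) = (-4939 - 2)/(-3 - 3736) = -4941/(-3739) = -4941*(-1/3739) = 4941/3739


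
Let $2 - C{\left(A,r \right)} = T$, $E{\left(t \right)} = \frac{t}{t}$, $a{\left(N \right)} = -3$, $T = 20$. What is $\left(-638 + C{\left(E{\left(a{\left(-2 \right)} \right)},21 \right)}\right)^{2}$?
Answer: $430336$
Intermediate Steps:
$E{\left(t \right)} = 1$
$C{\left(A,r \right)} = -18$ ($C{\left(A,r \right)} = 2 - 20 = -18$)
$\left(-638 + C{\left(E{\left(a{\left(-2 \right)} \right)},21 \right)}\right)^{2} = \left(-638 - 18\right)^{2} = \left(-656\right)^{2} = 430336$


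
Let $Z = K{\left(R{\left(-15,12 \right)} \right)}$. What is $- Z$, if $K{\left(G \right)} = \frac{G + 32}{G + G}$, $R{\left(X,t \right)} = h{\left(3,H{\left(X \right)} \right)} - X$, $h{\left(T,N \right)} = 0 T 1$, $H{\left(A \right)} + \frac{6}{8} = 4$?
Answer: $- \frac{47}{30} \approx -1.5667$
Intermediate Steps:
$H{\left(A \right)} = \frac{13}{4}$ ($H{\left(A \right)} = - \frac{3}{4} + 4 = \frac{13}{4}$)
$h{\left(T,N \right)} = 0$ ($h{\left(T,N \right)} = 0 \cdot 1 = 0$)
$R{\left(X,t \right)} = - X$ ($R{\left(X,t \right)} = 0 - X = - X$)
$K{\left(G \right)} = \frac{32 + G}{2 G}$
$Z = \frac{47}{30}$ ($Z = \frac{32 - -15}{2 \left(\left(-1\right) \left(-15\right)\right)} = \frac{32 + 15}{2 \cdot 15} = \frac{1}{2} \cdot \frac{1}{15} \cdot 47 = \frac{47}{30} \approx 1.5667$)
$- Z = \left(-1\right) \frac{47}{30} = - \frac{47}{30}$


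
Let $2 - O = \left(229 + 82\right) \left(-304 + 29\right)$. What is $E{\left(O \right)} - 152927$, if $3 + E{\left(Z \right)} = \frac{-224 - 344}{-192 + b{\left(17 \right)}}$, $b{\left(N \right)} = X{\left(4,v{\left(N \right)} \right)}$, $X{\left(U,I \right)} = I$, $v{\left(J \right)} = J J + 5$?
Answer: $- \frac{7799714}{51} \approx -1.5294 \cdot 10^{5}$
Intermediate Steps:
$v{\left(J \right)} = 5 + J^{2}$ ($v{\left(J \right)} = J^{2} + 5 = 5 + J^{2}$)
$O = 85527$ ($O = 2 - \left(229 + 82\right) \left(-304 + 29\right) = 2 - 311 \left(-275\right) = 2 - -85525 = 2 + 85525 = 85527$)
$b{\left(N \right)} = 5 + N^{2}$
$E{\left(Z \right)} = - \frac{437}{51}$ ($E{\left(Z \right)} = -3 + \frac{-224 - 344}{-192 + \left(5 + 17^{2}\right)} = -3 - \frac{568}{-192 + \left(5 + 289\right)} = -3 - \frac{568}{-192 + 294} = -3 - \frac{568}{102} = -3 - \frac{284}{51} = - \frac{437}{51}$)
$E{\left(O \right)} - 152927 = - \frac{437}{51} - 152927 = - \frac{7799714}{51}$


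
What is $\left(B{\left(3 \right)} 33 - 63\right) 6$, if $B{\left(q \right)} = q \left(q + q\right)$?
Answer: $3186$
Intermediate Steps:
$B{\left(q \right)} = 2 q^{2}$ ($B{\left(q \right)} = q 2 q = 2 q^{2}$)
$\left(B{\left(3 \right)} 33 - 63\right) 6 = \left(2 \cdot 3^{2} \cdot 33 - 63\right) 6 = \left(2 \cdot 9 \cdot 33 - 63\right) 6 = \left(18 \cdot 33 - 63\right) 6 = \left(594 - 63\right) 6 = 531 \cdot 6 = 3186$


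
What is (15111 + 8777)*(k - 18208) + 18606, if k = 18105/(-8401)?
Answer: -3654313849538/8401 ≈ -4.3499e+8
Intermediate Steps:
k = -18105/8401 (k = 18105*(-1/8401) = -18105/8401 ≈ -2.1551)
(15111 + 8777)*(k - 18208) + 18606 = (15111 + 8777)*(-18105/8401 - 18208) + 18606 = 23888*(-152983513/8401) + 18606 = -3654470158544/8401 + 18606 = -3654313849538/8401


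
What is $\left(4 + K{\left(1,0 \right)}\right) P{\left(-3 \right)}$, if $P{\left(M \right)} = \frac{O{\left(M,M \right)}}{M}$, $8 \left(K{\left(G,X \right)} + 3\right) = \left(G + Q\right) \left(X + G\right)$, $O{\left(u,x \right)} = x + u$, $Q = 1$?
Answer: $\frac{5}{2} \approx 2.5$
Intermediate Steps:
$O{\left(u,x \right)} = u + x$
$K{\left(G,X \right)} = -3 + \frac{\left(1 + G\right) \left(G + X\right)}{8}$ ($K{\left(G,X \right)} = -3 + \frac{\left(G + 1\right) \left(X + G\right)}{8} = -3 + \frac{\left(1 + G\right) \left(G + X\right)}{8}$)
$P{\left(M \right)} = 2$ ($P{\left(M \right)} = \frac{M + M}{M} = \frac{2 M}{M} = 2$)
$\left(4 + K{\left(1,0 \right)}\right) P{\left(-3 \right)} = \left(4 + \left(-3 + \frac{1}{8} \cdot 1 + \frac{1}{8} \cdot 0 + \frac{1^{2}}{8} + \frac{1}{8} \cdot 1 \cdot 0\right)\right) 2 = \left(4 + \left(-3 + \frac{1}{8} + 0 + \frac{1}{8} \cdot 1 + 0\right)\right) 2 = \left(4 + \left(-3 + \frac{1}{8} + 0 + \frac{1}{8} + 0\right)\right) 2 = \left(4 - \frac{11}{4}\right) 2 = \frac{5}{4} \cdot 2 = \frac{5}{2}$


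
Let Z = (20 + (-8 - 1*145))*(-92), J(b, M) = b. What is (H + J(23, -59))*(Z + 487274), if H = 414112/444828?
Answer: 69965287810/5853 ≈ 1.1954e+7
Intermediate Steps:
H = 103528/111207 (H = 414112*(1/444828) = 103528/111207 ≈ 0.93095)
Z = 12236 (Z = (20 + (-8 - 145))*(-92) = (20 - 153)*(-92) = -133*(-92) = 12236)
(H + J(23, -59))*(Z + 487274) = (103528/111207 + 23)*(12236 + 487274) = (2661289/111207)*499510 = 69965287810/5853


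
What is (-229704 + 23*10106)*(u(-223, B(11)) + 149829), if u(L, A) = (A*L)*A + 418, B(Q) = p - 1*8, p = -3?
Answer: 337003776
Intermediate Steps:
B(Q) = -11 (B(Q) = -3 - 1*8 = -3 - 8 = -11)
u(L, A) = 418 + L*A**2 (u(L, A) = L*A**2 + 418 = 418 + L*A**2)
(-229704 + 23*10106)*(u(-223, B(11)) + 149829) = (-229704 + 23*10106)*((418 - 223*(-11)**2) + 149829) = (-229704 + 232438)*((418 - 223*121) + 149829) = 2734*((418 - 26983) + 149829) = 2734*(-26565 + 149829) = 2734*123264 = 337003776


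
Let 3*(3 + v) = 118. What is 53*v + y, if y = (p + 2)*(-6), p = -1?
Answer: 5759/3 ≈ 1919.7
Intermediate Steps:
v = 109/3 (v = -3 + (⅓)*118 = -3 + 118/3 = 109/3 ≈ 36.333)
y = -6 (y = (-1 + 2)*(-6) = 1*(-6) = -6)
53*v + y = 53*(109/3) - 6 = 5777/3 - 6 = 5759/3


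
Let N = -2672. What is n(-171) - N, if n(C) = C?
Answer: 2501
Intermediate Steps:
n(-171) - N = -171 - 1*(-2672) = -171 + 2672 = 2501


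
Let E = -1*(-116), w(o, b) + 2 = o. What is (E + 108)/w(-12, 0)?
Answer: -16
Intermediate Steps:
w(o, b) = -2 + o
E = 116
(E + 108)/w(-12, 0) = (116 + 108)/(-2 - 12) = 224/(-14) = -1/14*224 = -16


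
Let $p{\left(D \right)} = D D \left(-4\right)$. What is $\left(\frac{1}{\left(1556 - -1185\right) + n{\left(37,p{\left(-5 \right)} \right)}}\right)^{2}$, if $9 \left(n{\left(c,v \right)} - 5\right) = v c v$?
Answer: $\frac{81}{155799141796} \approx 5.199 \cdot 10^{-10}$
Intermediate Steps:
$p{\left(D \right)} = - 4 D^{2}$ ($p{\left(D \right)} = D^{2} \left(-4\right) = - 4 D^{2}$)
$n{\left(c,v \right)} = 5 + \frac{c v^{2}}{9}$ ($n{\left(c,v \right)} = 5 + \frac{v c v}{9} = 5 + \frac{c v v}{9} = 5 + \frac{c v^{2}}{9}$)
$\left(\frac{1}{\left(1556 - -1185\right) + n{\left(37,p{\left(-5 \right)} \right)}}\right)^{2} = \left(\frac{1}{\left(1556 - -1185\right) + \left(5 + \frac{1}{9} \cdot 37 \left(- 4 \left(-5\right)^{2}\right)^{2}\right)}\right)^{2} = \left(\frac{1}{\left(1556 + 1185\right) + \left(5 + \frac{1}{9} \cdot 37 \left(\left(-4\right) 25\right)^{2}\right)}\right)^{2} = \left(\frac{1}{2741 + \left(5 + \frac{1}{9} \cdot 37 \left(-100\right)^{2}\right)}\right)^{2} = \left(\frac{1}{2741 + \left(5 + \frac{1}{9} \cdot 37 \cdot 10000\right)}\right)^{2} = \left(\frac{1}{2741 + \left(5 + \frac{370000}{9}\right)}\right)^{2} = \left(\frac{1}{2741 + \frac{370045}{9}}\right)^{2} = \left(\frac{1}{\frac{394714}{9}}\right)^{2} = \left(\frac{9}{394714}\right)^{2} = \frac{81}{155799141796}$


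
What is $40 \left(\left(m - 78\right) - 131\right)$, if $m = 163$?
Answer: $-1840$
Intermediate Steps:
$40 \left(\left(m - 78\right) - 131\right) = 40 \left(\left(163 - 78\right) - 131\right) = 40 \left(85 - 131\right) = 40 \left(-46\right) = -1840$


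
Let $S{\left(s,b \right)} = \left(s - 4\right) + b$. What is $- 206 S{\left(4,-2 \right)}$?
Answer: $412$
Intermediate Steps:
$S{\left(s,b \right)} = -4 + b + s$ ($S{\left(s,b \right)} = \left(-4 + s\right) + b = -4 + b + s$)
$- 206 S{\left(4,-2 \right)} = - 206 \left(-4 - 2 + 4\right) = \left(-206\right) \left(-2\right) = 412$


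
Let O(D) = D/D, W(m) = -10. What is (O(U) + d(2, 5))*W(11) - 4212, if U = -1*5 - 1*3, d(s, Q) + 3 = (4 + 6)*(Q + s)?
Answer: -4892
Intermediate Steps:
d(s, Q) = -3 + 10*Q + 10*s (d(s, Q) = -3 + (4 + 6)*(Q + s) = -3 + 10*(Q + s) = -3 + (10*Q + 10*s) = -3 + 10*Q + 10*s)
U = -8 (U = -5 - 3 = -8)
O(D) = 1
(O(U) + d(2, 5))*W(11) - 4212 = (1 + (-3 + 10*5 + 10*2))*(-10) - 4212 = (1 + (-3 + 50 + 20))*(-10) - 4212 = (1 + 67)*(-10) - 4212 = 68*(-10) - 4212 = -680 - 4212 = -4892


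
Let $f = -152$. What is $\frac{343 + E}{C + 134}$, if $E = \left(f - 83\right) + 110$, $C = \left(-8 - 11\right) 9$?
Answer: $- \frac{218}{37} \approx -5.8919$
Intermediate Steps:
$C = -171$ ($C = \left(-19\right) 9 = -171$)
$E = -125$ ($E = \left(-152 - 83\right) + 110 = -235 + 110 = -125$)
$\frac{343 + E}{C + 134} = \frac{343 - 125}{-171 + 134} = \frac{218}{-37} = 218 \left(- \frac{1}{37}\right) = - \frac{218}{37}$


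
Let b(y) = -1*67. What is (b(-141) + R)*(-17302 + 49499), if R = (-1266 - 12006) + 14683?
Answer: 43272768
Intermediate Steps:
b(y) = -67
R = 1411 (R = -13272 + 14683 = 1411)
(b(-141) + R)*(-17302 + 49499) = (-67 + 1411)*(-17302 + 49499) = 1344*32197 = 43272768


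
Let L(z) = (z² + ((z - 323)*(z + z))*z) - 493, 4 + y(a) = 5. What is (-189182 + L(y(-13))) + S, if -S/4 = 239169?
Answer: -1146994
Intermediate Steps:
y(a) = 1 (y(a) = -4 + 5 = 1)
S = -956676 (S = -4*239169 = -956676)
L(z) = -493 + z² + 2*z²*(-323 + z) (L(z) = (z² + ((-323 + z)*(2*z))*z) - 493 = (z² + (2*z*(-323 + z))*z) - 493 = (z² + 2*z²*(-323 + z)) - 493 = -493 + z² + 2*z²*(-323 + z))
(-189182 + L(y(-13))) + S = (-189182 + (-493 - 645*1² + 2*1³)) - 956676 = (-189182 + (-493 - 645*1 + 2*1)) - 956676 = (-189182 + (-493 - 645 + 2)) - 956676 = (-189182 - 1136) - 956676 = -190318 - 956676 = -1146994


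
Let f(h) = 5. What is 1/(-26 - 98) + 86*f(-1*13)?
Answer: 53319/124 ≈ 429.99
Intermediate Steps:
1/(-26 - 98) + 86*f(-1*13) = 1/(-26 - 98) + 86*5 = 1/(-124) + 430 = -1/124 + 430 = 53319/124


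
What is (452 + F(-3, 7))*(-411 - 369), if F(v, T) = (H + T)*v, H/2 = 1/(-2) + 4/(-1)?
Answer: -357240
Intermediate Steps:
H = -9 (H = 2*(1/(-2) + 4/(-1)) = 2*(1*(-½) + 4*(-1)) = 2*(-½ - 4) = 2*(-9/2) = -9)
F(v, T) = v*(-9 + T) (F(v, T) = (-9 + T)*v = v*(-9 + T))
(452 + F(-3, 7))*(-411 - 369) = (452 - 3*(-9 + 7))*(-411 - 369) = (452 - 3*(-2))*(-780) = (452 + 6)*(-780) = 458*(-780) = -357240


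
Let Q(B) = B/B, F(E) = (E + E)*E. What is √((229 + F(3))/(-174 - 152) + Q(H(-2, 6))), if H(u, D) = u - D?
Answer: √25754/326 ≈ 0.49227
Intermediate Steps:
F(E) = 2*E² (F(E) = (2*E)*E = 2*E²)
Q(B) = 1
√((229 + F(3))/(-174 - 152) + Q(H(-2, 6))) = √((229 + 2*3²)/(-174 - 152) + 1) = √((229 + 2*9)/(-326) + 1) = √((229 + 18)*(-1/326) + 1) = √(247*(-1/326) + 1) = √(-247/326 + 1) = √(79/326) = √25754/326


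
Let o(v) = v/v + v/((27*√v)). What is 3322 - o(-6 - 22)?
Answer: 3321 - 2*I*√7/27 ≈ 3321.0 - 0.19598*I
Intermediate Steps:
o(v) = 1 + √v/27 (o(v) = 1 + v*(1/(27*√v)) = 1 + √v/27)
3322 - o(-6 - 22) = 3322 - (1 + √(-6 - 22)/27) = 3322 - (1 + √(-28)/27) = 3322 - (1 + (2*I*√7)/27) = 3322 - (1 + 2*I*√7/27) = 3322 + (-1 - 2*I*√7/27) = 3321 - 2*I*√7/27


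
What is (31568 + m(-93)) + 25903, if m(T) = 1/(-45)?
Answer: 2586194/45 ≈ 57471.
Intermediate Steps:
m(T) = -1/45
(31568 + m(-93)) + 25903 = (31568 - 1/45) + 25903 = 1420559/45 + 25903 = 2586194/45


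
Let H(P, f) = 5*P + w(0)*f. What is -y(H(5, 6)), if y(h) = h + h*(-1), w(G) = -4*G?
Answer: 0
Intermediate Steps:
H(P, f) = 5*P (H(P, f) = 5*P + (-4*0)*f = 5*P + 0*f = 5*P + 0 = 5*P)
y(h) = 0 (y(h) = h - h = 0)
-y(H(5, 6)) = -1*0 = 0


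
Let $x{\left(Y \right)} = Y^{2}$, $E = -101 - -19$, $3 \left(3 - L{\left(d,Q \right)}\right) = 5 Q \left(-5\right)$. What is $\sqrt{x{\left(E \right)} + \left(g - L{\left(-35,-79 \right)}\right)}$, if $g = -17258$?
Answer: $\frac{2 i \sqrt{22227}}{3} \approx 99.391 i$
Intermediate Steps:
$L{\left(d,Q \right)} = 3 + \frac{25 Q}{3}$ ($L{\left(d,Q \right)} = 3 - \frac{5 Q \left(-5\right)}{3} = 3 - \frac{\left(-25\right) Q}{3} = 3 + \frac{25 Q}{3}$)
$E = -82$ ($E = -101 + 19 = -82$)
$\sqrt{x{\left(E \right)} + \left(g - L{\left(-35,-79 \right)}\right)} = \sqrt{\left(-82\right)^{2} - \left(17261 - \frac{1975}{3}\right)} = \sqrt{6724 - \frac{49808}{3}} = \sqrt{- \frac{29636}{3}} = \frac{2 i \sqrt{22227}}{3}$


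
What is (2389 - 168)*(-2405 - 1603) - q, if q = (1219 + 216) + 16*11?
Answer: -8903379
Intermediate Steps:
q = 1611 (q = 1435 + 176 = 1611)
(2389 - 168)*(-2405 - 1603) - q = (2389 - 168)*(-2405 - 1603) - 1*1611 = 2221*(-4008) - 1611 = -8901768 - 1611 = -8903379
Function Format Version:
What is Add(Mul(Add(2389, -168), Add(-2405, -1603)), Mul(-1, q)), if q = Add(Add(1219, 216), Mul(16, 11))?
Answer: -8903379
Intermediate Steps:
q = 1611 (q = Add(1435, 176) = 1611)
Add(Mul(Add(2389, -168), Add(-2405, -1603)), Mul(-1, q)) = Add(Mul(Add(2389, -168), Add(-2405, -1603)), Mul(-1, 1611)) = Add(Mul(2221, -4008), -1611) = Add(-8901768, -1611) = -8903379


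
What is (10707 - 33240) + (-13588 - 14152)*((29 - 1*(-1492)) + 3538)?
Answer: -140359193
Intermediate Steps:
(10707 - 33240) + (-13588 - 14152)*((29 - 1*(-1492)) + 3538) = -22533 - 27740*((29 + 1492) + 3538) = -22533 - 27740*(1521 + 3538) = -22533 - 27740*5059 = -22533 - 140336660 = -140359193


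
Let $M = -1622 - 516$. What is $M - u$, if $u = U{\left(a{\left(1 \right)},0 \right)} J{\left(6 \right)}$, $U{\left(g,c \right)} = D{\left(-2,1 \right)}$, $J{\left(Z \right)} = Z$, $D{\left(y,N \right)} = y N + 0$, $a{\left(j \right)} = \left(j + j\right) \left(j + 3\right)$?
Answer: $-2126$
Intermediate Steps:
$a{\left(j \right)} = 2 j \left(3 + j\right)$
$D{\left(y,N \right)} = N y$ ($D{\left(y,N \right)} = N y + 0 = N y$)
$U{\left(g,c \right)} = -2$ ($U{\left(g,c \right)} = 1 \left(-2\right) = -2$)
$u = -12$ ($u = \left(-2\right) 6 = -12$)
$M = -2138$
$M - u = -2138 - -12 = -2138 + 12 = -2126$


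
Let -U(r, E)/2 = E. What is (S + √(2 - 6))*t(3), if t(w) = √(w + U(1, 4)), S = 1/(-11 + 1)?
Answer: √5*(-20 - I)/10 ≈ -4.4721 - 0.22361*I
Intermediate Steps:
S = -⅒ (S = 1/(-10) = -⅒ ≈ -0.10000)
U(r, E) = -2*E
t(w) = √(-8 + w) (t(w) = √(w - 2*4) = √(w - 8) = √(-8 + w))
(S + √(2 - 6))*t(3) = (-⅒ + √(2 - 6))*√(-8 + 3) = (-⅒ + √(-4))*√(-5) = (-⅒ + 2*I)*(I*√5) = I*√5*(-⅒ + 2*I)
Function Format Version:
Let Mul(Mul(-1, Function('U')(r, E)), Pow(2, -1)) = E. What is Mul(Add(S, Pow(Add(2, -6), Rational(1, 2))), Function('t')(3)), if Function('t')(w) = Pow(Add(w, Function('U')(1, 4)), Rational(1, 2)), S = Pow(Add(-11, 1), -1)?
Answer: Mul(Rational(1, 10), Pow(5, Rational(1, 2)), Add(-20, Mul(-1, I))) ≈ Add(-4.4721, Mul(-0.22361, I))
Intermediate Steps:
S = Rational(-1, 10) (S = Pow(-10, -1) = Rational(-1, 10) ≈ -0.10000)
Function('U')(r, E) = Mul(-2, E)
Function('t')(w) = Pow(Add(-8, w), Rational(1, 2)) (Function('t')(w) = Pow(Add(w, Mul(-2, 4)), Rational(1, 2)) = Pow(Add(w, -8), Rational(1, 2)) = Pow(Add(-8, w), Rational(1, 2)))
Mul(Add(S, Pow(Add(2, -6), Rational(1, 2))), Function('t')(3)) = Mul(Add(Rational(-1, 10), Pow(Add(2, -6), Rational(1, 2))), Pow(Add(-8, 3), Rational(1, 2))) = Mul(Add(Rational(-1, 10), Pow(-4, Rational(1, 2))), Pow(-5, Rational(1, 2))) = Mul(Add(Rational(-1, 10), Mul(2, I)), Mul(I, Pow(5, Rational(1, 2)))) = Mul(I, Pow(5, Rational(1, 2)), Add(Rational(-1, 10), Mul(2, I)))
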